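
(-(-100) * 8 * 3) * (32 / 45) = 5120 / 3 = 1706.67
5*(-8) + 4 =-36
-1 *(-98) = 98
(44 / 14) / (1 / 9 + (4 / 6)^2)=5.66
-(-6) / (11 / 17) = 102 / 11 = 9.27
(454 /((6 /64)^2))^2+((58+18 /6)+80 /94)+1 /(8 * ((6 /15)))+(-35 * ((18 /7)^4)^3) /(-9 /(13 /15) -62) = 302415544704355840583010937 /113336793902008656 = 2668290978.53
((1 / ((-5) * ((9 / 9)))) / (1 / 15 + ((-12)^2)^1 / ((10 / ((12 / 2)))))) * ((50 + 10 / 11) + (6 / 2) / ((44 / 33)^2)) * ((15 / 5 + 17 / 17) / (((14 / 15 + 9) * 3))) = -138855 / 8503132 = -0.02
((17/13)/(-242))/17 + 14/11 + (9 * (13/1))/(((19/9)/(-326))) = -1079876531/59774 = -18065.99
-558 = -558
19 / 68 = 0.28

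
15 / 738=5 / 246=0.02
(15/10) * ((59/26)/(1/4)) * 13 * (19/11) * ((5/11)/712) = 16815/86152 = 0.20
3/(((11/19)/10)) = 570/11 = 51.82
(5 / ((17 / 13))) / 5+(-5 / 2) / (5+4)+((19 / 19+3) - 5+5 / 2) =304 / 153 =1.99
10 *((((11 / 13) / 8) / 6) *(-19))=-1045 / 312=-3.35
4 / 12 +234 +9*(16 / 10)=3731 / 15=248.73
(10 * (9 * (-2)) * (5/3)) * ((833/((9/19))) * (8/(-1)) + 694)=12037000/3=4012333.33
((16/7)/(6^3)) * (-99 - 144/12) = -74/63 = -1.17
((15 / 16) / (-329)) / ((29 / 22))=-165 / 76328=-0.00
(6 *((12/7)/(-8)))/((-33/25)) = 75/77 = 0.97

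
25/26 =0.96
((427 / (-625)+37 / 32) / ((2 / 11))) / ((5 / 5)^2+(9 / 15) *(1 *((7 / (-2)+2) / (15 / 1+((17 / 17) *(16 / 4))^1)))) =1977349 / 724000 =2.73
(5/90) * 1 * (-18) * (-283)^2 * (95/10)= -1521691/2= -760845.50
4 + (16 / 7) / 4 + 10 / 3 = 166 / 21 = 7.90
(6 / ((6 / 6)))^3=216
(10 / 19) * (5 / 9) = 50 / 171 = 0.29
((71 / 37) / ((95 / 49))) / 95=3479 / 333925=0.01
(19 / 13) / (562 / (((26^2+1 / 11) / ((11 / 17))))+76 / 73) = 175357023 / 189445750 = 0.93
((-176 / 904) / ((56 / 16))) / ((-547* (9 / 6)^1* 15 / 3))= 88 / 6490155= 0.00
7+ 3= 10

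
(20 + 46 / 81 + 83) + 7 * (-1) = 96.57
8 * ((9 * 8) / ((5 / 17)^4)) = 48108096 / 625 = 76972.95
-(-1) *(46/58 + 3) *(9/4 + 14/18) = 5995/522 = 11.48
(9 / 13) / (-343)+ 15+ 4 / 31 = 2090992 / 138229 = 15.13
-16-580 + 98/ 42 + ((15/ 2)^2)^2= 123379/ 48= 2570.40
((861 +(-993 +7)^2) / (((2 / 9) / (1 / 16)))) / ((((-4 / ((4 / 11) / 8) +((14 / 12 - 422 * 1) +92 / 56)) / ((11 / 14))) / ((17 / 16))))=-4912964793 / 10906624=-450.46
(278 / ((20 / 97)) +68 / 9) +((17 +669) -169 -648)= 1224.86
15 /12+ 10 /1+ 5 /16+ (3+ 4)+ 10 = 457 /16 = 28.56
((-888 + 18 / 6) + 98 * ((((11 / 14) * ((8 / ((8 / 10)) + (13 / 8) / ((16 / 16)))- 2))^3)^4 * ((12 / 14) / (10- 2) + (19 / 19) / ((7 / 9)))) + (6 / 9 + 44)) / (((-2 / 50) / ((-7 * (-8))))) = -1411712935511766414448927289725 / 211106232532992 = -6687215808709682.65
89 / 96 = 0.93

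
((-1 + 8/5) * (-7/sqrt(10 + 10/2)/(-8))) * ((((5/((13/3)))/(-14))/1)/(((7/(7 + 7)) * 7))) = -3 * sqrt(15)/3640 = -0.00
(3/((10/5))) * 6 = 9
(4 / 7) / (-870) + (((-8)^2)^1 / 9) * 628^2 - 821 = 25611684799 / 9135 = 2803687.44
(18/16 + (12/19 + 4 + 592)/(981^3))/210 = 1481074411/276467068080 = 0.01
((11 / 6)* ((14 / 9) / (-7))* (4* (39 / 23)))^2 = 327184 / 42849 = 7.64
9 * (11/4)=99/4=24.75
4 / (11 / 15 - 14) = -60 / 199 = -0.30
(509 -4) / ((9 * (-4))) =-505 / 36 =-14.03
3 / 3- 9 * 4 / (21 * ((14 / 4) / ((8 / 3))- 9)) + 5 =1786 / 287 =6.22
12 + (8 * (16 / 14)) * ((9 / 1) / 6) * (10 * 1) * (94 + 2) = 92244 / 7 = 13177.71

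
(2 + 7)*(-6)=-54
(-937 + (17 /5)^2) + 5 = -23011 /25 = -920.44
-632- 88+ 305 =-415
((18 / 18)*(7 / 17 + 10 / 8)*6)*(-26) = -4407 / 17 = -259.24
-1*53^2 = -2809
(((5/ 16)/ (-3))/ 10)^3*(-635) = 635/ 884736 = 0.00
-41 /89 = -0.46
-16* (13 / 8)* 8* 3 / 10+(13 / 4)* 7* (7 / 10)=-1859 / 40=-46.48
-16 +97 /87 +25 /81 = -34240 /2349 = -14.58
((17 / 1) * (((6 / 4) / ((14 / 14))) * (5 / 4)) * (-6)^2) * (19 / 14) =1557.32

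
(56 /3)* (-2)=-112 /3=-37.33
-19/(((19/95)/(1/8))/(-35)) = 3325/8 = 415.62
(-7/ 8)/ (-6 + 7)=-7/ 8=-0.88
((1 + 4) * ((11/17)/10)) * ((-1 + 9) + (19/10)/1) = 1089/340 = 3.20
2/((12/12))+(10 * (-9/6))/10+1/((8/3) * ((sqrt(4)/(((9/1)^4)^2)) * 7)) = 1153037.67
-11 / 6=-1.83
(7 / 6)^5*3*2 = 16807 / 1296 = 12.97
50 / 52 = 25 / 26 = 0.96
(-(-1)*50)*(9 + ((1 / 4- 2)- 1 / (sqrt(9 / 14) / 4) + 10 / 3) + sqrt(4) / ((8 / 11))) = 2000 / 3- 200*sqrt(14) / 3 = 417.22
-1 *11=-11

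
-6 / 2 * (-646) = 1938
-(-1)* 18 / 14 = 1.29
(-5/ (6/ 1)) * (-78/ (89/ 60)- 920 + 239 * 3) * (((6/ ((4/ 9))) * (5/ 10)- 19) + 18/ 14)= -34916645/ 14952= -2335.25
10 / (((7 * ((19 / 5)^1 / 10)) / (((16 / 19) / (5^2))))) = 320 / 2527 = 0.13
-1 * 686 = -686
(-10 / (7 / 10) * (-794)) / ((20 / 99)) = 393030 / 7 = 56147.14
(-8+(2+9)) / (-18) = -1 / 6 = -0.17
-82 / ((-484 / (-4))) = -82 / 121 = -0.68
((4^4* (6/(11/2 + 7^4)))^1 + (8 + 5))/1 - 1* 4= 46389/4813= 9.64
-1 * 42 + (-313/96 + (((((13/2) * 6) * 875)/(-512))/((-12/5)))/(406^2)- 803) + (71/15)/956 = -48885320298433/57630433280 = -848.26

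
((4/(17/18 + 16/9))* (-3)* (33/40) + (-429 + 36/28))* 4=-422724/245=-1725.40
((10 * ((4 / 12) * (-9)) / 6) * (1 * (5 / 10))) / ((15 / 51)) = -17 / 2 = -8.50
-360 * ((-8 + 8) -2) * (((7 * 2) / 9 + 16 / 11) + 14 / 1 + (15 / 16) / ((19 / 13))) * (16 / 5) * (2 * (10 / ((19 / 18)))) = 3059948160 / 3971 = 770573.70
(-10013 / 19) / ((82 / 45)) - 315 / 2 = -18315 / 41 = -446.71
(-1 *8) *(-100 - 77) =1416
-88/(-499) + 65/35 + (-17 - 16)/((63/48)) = -80721/3493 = -23.11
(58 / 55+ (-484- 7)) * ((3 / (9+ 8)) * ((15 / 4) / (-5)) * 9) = 2182707 / 3740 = 583.61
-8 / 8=-1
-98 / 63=-14 / 9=-1.56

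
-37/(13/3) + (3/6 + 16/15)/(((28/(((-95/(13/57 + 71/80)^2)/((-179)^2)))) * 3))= -644247610010833/75452030137939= -8.54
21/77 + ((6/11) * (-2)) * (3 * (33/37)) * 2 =-5.57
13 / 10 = 1.30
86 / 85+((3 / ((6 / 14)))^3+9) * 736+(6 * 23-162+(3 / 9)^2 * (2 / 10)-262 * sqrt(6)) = 198172511 / 765-262 * sqrt(6) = 258407.27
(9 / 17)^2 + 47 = 13664 / 289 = 47.28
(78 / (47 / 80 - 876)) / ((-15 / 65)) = 27040 / 70033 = 0.39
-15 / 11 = -1.36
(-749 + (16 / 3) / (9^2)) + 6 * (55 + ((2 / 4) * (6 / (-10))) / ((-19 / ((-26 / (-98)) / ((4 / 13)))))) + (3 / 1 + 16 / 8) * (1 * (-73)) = -3546665917 / 4524660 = -783.85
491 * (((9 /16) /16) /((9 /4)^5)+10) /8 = 16108237 /26244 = 613.79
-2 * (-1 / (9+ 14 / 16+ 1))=16 / 87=0.18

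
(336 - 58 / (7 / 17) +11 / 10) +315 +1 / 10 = 17897 / 35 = 511.34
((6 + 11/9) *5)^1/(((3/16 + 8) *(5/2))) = 2080/1179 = 1.76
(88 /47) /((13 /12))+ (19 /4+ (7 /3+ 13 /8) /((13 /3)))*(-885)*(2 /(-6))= 628841 /376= 1672.45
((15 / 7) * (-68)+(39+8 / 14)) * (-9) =955.29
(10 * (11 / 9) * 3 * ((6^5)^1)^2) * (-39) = -86466631680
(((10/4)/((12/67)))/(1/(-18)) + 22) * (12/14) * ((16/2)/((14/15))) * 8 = -94320/7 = -13474.29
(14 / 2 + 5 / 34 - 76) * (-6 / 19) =7023 / 323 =21.74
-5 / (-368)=5 / 368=0.01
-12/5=-2.40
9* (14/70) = 9/5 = 1.80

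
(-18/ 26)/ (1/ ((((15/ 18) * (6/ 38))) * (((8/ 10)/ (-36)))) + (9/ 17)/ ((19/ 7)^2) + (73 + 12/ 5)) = 276165/ 106319408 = 0.00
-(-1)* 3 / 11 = 3 / 11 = 0.27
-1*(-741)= 741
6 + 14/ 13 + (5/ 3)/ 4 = 1169/ 156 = 7.49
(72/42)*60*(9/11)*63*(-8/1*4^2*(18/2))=-67184640/11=-6107694.55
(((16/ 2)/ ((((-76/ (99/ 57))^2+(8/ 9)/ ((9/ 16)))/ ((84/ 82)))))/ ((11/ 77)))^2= 2075751918009/ 2316317571090769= 0.00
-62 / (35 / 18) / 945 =-124 / 3675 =-0.03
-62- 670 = -732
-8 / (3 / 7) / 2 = -28 / 3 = -9.33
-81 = -81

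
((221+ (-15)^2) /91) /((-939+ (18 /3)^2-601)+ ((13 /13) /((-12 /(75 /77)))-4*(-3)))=-19624 /5974293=-0.00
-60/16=-15/4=-3.75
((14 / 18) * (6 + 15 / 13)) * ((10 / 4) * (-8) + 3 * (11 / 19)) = -75299 / 741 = -101.62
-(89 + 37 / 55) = -89.67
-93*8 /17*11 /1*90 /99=-7440 /17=-437.65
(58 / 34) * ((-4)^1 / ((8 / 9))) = -261 / 34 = -7.68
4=4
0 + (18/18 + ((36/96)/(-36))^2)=9217/9216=1.00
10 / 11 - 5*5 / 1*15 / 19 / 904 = 167635 / 188936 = 0.89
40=40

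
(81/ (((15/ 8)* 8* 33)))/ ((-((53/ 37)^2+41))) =-0.00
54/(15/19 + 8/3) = 15.62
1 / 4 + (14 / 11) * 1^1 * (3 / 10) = 139 / 220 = 0.63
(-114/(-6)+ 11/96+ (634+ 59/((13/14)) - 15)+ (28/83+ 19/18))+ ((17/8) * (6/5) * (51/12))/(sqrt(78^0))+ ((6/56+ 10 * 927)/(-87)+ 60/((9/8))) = 208382144807/315413280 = 660.66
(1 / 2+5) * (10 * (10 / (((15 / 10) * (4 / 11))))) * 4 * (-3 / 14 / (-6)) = 3025 / 21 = 144.05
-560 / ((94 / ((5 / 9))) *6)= -700 / 1269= -0.55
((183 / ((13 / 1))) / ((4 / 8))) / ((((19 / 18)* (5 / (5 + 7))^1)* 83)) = 79056 / 102505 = 0.77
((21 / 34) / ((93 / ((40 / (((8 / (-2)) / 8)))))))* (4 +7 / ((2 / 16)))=-16800 / 527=-31.88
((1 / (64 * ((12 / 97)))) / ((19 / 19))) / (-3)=-0.04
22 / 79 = 0.28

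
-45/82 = -0.55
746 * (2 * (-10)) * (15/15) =-14920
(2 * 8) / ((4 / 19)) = 76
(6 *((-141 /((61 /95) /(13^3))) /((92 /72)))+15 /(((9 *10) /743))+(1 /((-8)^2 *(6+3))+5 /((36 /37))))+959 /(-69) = -203401636429 /89792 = -2265253.43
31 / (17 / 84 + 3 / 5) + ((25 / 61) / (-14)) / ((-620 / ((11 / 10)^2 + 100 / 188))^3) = 11005188573127789480983411 / 284850118977092480000000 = 38.64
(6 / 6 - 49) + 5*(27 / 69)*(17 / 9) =-1019 / 23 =-44.30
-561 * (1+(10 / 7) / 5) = -5049 / 7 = -721.29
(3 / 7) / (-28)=-3 / 196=-0.02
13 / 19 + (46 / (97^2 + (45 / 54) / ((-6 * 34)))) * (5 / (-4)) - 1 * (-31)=6931662602 / 218815609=31.68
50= 50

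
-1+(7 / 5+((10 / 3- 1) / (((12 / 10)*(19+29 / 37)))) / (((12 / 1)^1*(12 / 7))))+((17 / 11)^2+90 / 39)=76118741089 / 14922610560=5.10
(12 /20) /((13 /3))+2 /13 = 19 /65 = 0.29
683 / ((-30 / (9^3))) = -165969 / 10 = -16596.90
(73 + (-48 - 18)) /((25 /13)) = 91 /25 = 3.64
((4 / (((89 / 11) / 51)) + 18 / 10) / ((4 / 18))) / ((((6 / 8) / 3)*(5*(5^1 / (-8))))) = -1731024 / 11125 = -155.60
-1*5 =-5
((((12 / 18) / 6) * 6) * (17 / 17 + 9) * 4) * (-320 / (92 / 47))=-300800 / 69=-4359.42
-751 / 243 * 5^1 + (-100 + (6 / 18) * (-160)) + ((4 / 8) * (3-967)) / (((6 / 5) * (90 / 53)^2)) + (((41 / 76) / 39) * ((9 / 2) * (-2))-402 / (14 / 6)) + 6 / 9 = -479.82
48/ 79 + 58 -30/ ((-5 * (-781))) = 3615556/ 61699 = 58.60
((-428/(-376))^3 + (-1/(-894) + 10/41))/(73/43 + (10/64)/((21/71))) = 31522045017652/40795897008947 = 0.77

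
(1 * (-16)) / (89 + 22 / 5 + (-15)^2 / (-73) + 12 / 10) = -1460 / 8351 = -0.17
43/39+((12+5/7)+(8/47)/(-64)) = 13.81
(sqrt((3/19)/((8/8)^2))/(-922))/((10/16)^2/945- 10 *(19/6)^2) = 6048 *sqrt(57)/10624272845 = 0.00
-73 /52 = -1.40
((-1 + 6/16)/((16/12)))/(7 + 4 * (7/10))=-75/1568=-0.05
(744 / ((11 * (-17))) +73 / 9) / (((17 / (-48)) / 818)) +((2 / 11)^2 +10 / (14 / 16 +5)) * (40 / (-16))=-47082368570 / 4930629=-9548.96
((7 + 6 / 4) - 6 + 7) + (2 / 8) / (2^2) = 153 / 16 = 9.56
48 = 48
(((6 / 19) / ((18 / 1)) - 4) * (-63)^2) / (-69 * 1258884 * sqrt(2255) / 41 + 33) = 0.00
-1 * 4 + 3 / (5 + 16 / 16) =-7 / 2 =-3.50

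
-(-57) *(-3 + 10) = 399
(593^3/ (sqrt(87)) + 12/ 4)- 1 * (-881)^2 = -776158 + 208527857 * sqrt(87)/ 87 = 21580374.94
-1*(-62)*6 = 372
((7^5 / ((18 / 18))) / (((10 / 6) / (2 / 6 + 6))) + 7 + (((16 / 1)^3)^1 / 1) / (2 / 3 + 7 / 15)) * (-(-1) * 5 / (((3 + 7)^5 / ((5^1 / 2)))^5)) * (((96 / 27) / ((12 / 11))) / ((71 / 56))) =6134821 / 724200000000000000000000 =0.00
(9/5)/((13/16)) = 144/65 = 2.22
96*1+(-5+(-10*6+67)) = 98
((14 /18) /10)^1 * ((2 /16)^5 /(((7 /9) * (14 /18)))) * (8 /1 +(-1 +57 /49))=45 /1404928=0.00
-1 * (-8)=8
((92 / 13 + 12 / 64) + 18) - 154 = -26777 / 208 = -128.74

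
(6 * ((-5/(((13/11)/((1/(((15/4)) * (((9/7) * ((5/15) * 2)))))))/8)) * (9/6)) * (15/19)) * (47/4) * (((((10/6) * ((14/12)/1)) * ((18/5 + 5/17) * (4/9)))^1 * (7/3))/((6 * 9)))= -1173931220/9183213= -127.83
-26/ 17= -1.53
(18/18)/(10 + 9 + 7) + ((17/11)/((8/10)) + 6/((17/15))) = 70639/9724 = 7.26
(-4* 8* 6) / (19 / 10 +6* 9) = -1920 / 559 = -3.43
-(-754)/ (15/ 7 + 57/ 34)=179452/ 909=197.42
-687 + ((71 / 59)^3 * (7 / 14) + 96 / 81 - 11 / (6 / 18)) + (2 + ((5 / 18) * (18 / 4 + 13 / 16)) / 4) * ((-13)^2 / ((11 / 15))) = -1343033669513 / 7807688064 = -172.01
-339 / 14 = -24.21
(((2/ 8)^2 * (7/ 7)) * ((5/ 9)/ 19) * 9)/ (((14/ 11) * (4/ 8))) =55/ 2128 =0.03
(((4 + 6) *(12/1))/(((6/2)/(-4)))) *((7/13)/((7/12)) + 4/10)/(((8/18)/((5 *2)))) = -4763.08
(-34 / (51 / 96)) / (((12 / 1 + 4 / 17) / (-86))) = 5848 / 13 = 449.85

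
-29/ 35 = -0.83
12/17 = 0.71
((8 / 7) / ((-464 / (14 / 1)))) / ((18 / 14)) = -7 / 261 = -0.03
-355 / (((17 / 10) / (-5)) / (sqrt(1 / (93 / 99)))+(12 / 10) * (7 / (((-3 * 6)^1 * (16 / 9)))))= -492030000 / 209551+19312000 * sqrt(1023) / 209551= 599.63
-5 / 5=-1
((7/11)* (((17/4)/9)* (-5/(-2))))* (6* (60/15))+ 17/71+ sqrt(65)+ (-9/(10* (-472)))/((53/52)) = sqrt(65)+ 2677361371/146531220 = 26.33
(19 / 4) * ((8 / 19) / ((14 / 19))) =19 / 7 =2.71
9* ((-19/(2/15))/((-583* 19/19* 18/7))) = 1995/2332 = 0.86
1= 1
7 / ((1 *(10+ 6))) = 7 / 16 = 0.44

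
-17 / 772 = -0.02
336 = 336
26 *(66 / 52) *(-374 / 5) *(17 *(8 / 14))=-839256 / 35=-23978.74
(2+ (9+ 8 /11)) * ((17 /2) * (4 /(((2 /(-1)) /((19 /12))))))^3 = -1449025481 /6336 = -228697.20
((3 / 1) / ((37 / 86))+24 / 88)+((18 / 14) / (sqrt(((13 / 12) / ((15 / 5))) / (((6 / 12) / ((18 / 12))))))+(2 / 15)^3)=18*sqrt(39) / 91+9956131 / 1373625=8.48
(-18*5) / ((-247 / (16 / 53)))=1440 / 13091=0.11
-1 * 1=-1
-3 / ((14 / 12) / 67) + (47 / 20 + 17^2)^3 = 1384937161981 / 56000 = 24731020.75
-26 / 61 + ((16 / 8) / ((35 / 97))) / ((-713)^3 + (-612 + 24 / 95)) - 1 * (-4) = 52546943512260 / 14703502605337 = 3.57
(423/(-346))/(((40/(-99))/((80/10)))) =41877/1730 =24.21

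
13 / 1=13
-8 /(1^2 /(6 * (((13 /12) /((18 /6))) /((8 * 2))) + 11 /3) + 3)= -2920 /1191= -2.45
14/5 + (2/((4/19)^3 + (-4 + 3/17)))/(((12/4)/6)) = 3894398/2223735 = 1.75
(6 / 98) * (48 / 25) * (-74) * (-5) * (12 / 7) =127872 / 1715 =74.56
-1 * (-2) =2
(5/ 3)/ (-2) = -0.83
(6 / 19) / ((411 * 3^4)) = 2 / 210843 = 0.00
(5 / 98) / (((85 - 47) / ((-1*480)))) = -600 / 931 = -0.64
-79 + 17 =-62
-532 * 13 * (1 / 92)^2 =-1729 / 2116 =-0.82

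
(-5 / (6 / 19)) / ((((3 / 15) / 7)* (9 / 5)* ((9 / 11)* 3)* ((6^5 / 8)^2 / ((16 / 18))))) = -182875 / 1549681956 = -0.00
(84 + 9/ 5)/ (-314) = -429/ 1570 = -0.27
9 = 9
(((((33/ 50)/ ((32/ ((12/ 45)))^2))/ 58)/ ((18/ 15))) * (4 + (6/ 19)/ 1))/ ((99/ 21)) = 287/ 476064000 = 0.00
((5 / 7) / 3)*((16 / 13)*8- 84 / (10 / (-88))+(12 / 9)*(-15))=15796 / 91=173.58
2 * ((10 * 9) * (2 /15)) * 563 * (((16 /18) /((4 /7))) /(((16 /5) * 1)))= 6568.33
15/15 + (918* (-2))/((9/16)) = -3263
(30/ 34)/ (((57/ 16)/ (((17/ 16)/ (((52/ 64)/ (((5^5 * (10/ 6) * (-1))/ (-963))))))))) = 1250000/ 713583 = 1.75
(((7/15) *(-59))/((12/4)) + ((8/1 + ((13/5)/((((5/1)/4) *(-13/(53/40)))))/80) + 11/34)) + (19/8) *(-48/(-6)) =55517891/3060000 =18.14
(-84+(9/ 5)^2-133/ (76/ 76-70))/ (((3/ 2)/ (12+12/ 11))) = -4351552/ 6325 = -687.99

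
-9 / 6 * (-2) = 3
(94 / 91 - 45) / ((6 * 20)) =-4001 / 10920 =-0.37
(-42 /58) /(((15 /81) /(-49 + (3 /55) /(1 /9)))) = 52164 /275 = 189.69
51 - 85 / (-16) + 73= 2069 / 16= 129.31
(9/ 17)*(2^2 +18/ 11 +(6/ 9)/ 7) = 3972/ 1309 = 3.03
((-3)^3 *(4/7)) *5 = -540/7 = -77.14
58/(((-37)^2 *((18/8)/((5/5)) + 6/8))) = 58/4107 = 0.01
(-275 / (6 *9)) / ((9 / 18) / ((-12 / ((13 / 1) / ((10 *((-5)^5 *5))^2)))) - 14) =26855468750000 / 73828125000117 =0.36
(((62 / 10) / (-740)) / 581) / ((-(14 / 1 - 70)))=-31 / 120383200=-0.00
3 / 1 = 3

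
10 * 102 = 1020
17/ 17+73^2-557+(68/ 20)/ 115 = 2744492/ 575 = 4773.03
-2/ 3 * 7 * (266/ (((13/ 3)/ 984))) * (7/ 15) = -8550304/ 65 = -131543.14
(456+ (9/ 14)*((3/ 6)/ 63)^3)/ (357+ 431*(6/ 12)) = 1418933377/ 1781445960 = 0.80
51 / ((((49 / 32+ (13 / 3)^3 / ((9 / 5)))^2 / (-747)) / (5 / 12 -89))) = 204058786768128 / 132079184329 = 1544.97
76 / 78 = 38 / 39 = 0.97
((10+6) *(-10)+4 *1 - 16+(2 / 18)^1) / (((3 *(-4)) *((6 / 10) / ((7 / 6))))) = 54145 / 1944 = 27.85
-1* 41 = -41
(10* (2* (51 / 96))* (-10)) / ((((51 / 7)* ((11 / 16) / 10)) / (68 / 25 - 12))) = 64960 / 33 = 1968.48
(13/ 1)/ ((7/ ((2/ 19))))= 26/ 133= 0.20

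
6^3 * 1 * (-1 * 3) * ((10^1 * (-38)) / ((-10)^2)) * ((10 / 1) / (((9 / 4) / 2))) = 21888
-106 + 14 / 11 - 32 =-1504 / 11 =-136.73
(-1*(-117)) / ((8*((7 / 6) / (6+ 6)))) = 1053 / 7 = 150.43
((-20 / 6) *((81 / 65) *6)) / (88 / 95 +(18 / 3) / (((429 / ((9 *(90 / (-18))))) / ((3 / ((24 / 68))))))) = 5.63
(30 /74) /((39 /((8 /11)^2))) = 320 /58201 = 0.01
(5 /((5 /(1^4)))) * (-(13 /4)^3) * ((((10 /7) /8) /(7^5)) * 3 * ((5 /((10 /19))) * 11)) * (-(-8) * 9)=-8.23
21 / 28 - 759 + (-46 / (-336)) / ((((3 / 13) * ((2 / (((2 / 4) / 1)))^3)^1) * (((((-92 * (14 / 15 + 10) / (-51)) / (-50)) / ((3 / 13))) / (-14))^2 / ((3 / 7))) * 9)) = -3121938216621 / 4117454848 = -758.22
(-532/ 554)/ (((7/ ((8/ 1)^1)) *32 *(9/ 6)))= -19/ 831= -0.02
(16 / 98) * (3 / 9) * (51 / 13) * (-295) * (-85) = 5353.53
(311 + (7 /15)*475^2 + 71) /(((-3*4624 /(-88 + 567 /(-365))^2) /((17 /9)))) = -115398.06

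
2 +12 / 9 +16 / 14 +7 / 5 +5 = 1142 / 105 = 10.88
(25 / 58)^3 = 15625 / 195112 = 0.08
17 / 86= 0.20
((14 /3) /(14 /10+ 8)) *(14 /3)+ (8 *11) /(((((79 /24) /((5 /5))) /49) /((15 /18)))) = 36556940 /33417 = 1093.96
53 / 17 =3.12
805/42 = 115/6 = 19.17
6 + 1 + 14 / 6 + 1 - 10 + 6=19 / 3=6.33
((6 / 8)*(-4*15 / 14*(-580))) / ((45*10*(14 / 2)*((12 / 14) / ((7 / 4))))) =29 / 24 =1.21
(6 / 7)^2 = 0.73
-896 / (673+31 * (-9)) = -448 / 197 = -2.27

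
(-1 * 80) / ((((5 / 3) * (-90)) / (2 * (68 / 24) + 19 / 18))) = 484 / 135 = 3.59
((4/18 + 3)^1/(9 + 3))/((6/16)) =58/81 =0.72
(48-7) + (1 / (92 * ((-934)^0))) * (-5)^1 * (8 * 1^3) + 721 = 17516 / 23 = 761.57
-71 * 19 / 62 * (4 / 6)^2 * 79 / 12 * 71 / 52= -86.92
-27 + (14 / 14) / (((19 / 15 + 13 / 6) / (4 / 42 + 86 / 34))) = -321569 / 12257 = -26.24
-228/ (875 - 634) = -228/ 241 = -0.95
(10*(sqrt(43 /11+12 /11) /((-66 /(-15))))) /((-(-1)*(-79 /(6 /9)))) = -0.04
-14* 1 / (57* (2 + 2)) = -7 / 114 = -0.06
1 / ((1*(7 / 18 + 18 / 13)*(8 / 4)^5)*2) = 117 / 13280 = 0.01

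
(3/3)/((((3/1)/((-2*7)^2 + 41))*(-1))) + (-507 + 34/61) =-35712/61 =-585.44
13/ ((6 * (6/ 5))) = 65/ 36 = 1.81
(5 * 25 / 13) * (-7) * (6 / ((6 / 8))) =-7000 / 13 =-538.46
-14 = -14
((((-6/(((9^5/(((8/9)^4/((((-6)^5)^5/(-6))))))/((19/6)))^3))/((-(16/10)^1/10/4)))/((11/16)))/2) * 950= 81450625/2228092115708394511798556730930191153499408963738084246076407885871448064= 0.00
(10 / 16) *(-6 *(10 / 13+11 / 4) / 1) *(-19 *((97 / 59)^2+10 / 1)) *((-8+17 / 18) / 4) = -32543636335 / 5792384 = -5618.35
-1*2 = -2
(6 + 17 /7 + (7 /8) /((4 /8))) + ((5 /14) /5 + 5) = 61 /4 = 15.25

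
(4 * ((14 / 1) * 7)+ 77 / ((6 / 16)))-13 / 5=594.73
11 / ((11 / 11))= 11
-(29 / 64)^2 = -841 / 4096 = -0.21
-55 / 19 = -2.89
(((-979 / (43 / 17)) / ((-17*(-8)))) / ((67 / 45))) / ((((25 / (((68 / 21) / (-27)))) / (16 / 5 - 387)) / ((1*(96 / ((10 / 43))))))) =-255503336 / 175875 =-1452.76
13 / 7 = 1.86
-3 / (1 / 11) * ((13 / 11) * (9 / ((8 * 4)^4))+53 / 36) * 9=-458493015 / 1048576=-437.25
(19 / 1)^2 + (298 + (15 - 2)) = 672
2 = 2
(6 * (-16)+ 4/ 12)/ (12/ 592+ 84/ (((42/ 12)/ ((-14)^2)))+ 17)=-42476/ 2096133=-0.02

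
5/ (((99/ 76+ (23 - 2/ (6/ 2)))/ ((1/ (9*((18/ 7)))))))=1330/ 145503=0.01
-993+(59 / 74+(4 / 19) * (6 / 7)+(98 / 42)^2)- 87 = -95095375 / 88578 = -1073.58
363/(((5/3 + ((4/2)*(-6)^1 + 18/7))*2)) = -7623/326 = -23.38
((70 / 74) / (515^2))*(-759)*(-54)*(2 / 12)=47817 / 1962665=0.02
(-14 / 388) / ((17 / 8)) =-28 / 1649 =-0.02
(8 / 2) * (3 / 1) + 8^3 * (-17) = -8692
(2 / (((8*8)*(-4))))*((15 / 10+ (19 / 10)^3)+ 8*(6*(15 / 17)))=-862103 / 2176000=-0.40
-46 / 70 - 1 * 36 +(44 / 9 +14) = -5597 / 315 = -17.77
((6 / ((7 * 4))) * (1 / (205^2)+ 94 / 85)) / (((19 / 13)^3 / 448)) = 166638829344 / 4900241075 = 34.01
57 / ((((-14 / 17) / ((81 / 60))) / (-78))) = 1020357 / 140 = 7288.26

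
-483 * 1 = -483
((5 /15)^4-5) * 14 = -5656 /81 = -69.83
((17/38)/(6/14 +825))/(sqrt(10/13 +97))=119 * sqrt(16523)/279065844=0.00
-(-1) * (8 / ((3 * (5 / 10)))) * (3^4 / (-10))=-216 / 5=-43.20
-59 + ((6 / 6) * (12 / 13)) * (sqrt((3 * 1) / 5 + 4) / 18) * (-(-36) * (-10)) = -59 - 48 * sqrt(115) / 13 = -98.60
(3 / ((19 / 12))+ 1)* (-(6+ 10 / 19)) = -6820 / 361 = -18.89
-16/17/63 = -16/1071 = -0.01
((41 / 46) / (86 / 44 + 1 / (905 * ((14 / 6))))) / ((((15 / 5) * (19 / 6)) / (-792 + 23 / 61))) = -37.99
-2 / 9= -0.22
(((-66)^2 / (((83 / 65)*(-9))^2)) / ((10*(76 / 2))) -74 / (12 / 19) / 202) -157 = -74954131271 / 475919676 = -157.49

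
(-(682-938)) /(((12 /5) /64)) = 20480 /3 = 6826.67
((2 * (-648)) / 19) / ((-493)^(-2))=-314991504 / 19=-16578500.21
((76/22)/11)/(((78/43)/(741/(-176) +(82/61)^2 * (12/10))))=-1820755579/5150757040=-0.35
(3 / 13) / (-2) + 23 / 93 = 319 / 2418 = 0.13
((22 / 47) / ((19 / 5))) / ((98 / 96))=5280 / 43757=0.12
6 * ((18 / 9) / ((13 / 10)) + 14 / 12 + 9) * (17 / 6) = 15521 / 78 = 198.99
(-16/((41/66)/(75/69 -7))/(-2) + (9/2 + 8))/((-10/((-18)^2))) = 9723321/4715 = 2062.21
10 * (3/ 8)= 15/ 4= 3.75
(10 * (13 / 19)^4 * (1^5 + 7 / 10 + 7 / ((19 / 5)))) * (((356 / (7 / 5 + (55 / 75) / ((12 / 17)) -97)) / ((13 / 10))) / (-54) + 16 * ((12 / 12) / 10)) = 8115268704712 / 632185216185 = 12.84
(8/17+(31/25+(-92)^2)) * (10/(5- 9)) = -3597927/170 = -21164.28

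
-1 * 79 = -79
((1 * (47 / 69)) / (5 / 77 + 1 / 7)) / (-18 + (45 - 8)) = 3619 / 20976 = 0.17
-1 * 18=-18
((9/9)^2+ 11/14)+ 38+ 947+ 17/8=55379/56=988.91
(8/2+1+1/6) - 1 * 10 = -29/6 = -4.83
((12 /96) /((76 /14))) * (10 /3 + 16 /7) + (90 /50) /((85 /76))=336979 /193800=1.74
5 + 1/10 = 51/10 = 5.10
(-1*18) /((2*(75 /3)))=-9 /25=-0.36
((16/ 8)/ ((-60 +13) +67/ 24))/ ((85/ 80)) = -768/ 18037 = -0.04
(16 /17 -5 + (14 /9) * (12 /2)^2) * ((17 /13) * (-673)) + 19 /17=-10102156 /221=-45711.11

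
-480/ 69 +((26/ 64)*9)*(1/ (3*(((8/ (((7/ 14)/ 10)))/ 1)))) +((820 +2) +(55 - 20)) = 100102017/ 117760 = 850.05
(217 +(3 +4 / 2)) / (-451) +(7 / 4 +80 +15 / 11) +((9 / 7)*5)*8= 1692783 / 12628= 134.05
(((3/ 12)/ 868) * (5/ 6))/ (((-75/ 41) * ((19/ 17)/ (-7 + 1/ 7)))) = 697/ 865830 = 0.00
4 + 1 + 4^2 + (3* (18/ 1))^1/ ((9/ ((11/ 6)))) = 32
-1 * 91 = -91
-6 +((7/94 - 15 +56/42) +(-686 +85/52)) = -5161417/7332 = -703.96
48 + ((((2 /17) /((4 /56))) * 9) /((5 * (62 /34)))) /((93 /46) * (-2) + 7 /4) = 1546656 /32705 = 47.29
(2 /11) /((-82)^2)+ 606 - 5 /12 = 134374103 /221892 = 605.58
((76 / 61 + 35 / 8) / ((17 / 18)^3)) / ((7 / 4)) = 7998588 / 2097851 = 3.81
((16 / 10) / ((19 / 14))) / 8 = 14 / 95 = 0.15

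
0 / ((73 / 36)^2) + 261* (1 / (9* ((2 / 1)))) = 29 / 2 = 14.50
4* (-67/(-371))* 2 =536/371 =1.44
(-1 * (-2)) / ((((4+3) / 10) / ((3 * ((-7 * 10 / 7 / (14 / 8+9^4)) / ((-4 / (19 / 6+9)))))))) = 7300 / 183757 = 0.04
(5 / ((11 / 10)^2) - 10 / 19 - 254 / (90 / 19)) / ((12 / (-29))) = 150058673 / 1241460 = 120.87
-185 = -185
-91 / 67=-1.36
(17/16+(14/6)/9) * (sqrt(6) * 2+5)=571 * sqrt(6)/216+2855/432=13.08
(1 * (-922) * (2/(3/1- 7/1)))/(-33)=-461/33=-13.97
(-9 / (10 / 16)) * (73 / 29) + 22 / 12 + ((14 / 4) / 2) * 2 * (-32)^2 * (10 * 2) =62331659 / 870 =71645.59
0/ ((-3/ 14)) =0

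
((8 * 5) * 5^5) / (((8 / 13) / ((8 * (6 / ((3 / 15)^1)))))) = 48750000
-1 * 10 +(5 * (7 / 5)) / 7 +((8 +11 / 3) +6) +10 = 56 / 3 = 18.67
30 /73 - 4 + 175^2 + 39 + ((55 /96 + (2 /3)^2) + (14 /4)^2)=30673.68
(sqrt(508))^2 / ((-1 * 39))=-508 / 39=-13.03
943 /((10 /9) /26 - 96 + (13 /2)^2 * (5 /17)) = -7502508 /664571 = -11.29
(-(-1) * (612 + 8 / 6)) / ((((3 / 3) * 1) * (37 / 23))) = 42320 / 111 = 381.26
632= 632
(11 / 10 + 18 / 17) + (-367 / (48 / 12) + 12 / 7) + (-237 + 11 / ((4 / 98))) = -131797 / 2380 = -55.38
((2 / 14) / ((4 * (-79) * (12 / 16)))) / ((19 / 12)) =-4 / 10507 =-0.00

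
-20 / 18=-10 / 9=-1.11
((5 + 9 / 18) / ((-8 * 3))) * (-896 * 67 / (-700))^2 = -3160256 / 1875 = -1685.47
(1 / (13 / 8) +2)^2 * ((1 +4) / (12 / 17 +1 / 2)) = 28.36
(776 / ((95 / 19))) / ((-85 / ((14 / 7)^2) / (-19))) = 58976 / 425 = 138.77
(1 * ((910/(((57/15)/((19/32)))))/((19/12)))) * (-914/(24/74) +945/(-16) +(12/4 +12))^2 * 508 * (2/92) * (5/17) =27267568130791625/11410944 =2389597927.29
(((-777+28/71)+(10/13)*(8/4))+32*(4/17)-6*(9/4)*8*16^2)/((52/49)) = -26776.18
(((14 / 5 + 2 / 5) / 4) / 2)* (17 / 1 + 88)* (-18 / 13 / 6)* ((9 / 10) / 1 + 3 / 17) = -11529 / 1105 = -10.43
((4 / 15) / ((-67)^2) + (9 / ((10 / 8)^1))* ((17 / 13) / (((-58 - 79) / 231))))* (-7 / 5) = 533077888 / 23984727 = 22.23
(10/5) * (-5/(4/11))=-55/2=-27.50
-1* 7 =-7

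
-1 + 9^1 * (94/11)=835/11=75.91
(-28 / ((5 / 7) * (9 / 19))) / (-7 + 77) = -266 / 225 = -1.18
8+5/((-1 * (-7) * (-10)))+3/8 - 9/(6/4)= 129/56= 2.30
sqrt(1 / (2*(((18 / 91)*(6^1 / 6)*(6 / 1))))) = sqrt(546) / 36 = 0.65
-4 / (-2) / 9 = 2 / 9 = 0.22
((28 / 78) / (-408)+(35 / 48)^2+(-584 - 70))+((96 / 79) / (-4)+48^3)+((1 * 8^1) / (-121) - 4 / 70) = 18728521600645433 / 170355144960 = 109938.10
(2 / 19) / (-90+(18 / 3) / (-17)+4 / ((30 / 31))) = -255 / 208867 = -0.00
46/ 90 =0.51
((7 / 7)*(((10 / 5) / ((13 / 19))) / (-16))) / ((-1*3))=19 / 312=0.06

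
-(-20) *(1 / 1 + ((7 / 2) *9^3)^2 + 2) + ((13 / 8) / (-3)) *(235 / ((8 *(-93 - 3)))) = 2399903634415 / 18432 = 130203105.17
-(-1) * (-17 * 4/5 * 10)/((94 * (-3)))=68/141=0.48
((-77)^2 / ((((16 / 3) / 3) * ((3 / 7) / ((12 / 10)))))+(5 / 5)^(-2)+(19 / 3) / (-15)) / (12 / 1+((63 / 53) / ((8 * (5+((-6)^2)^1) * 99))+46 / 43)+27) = 3455510734379 / 14826566385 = 233.06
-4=-4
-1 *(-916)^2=-839056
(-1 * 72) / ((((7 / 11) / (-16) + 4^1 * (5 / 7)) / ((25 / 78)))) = -123200 / 15041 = -8.19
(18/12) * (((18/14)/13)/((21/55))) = 495/1274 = 0.39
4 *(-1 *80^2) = -25600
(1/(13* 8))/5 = 1/520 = 0.00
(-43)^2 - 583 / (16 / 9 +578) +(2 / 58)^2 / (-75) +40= 621386826407 / 329125350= 1887.99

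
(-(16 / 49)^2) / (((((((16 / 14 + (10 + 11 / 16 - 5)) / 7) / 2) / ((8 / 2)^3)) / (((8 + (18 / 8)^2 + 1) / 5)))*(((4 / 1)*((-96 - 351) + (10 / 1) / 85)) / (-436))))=-3571712 / 372253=-9.59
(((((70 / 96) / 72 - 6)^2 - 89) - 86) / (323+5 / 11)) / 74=-0.01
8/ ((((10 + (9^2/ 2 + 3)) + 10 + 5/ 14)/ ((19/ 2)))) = 532/ 447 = 1.19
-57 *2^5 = -1824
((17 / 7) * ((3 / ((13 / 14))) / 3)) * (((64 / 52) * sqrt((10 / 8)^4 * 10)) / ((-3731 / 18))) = -15300 * sqrt(10) / 630539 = -0.08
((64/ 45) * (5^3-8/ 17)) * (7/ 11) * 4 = 3793664/ 8415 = 450.82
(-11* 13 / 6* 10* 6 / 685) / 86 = -143 / 5891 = -0.02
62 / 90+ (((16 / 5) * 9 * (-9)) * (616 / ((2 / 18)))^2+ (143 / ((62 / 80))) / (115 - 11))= -11113622679188 / 1395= -7966754608.74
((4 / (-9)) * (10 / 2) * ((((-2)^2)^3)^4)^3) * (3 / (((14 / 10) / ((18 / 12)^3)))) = -531266229322835086540800 / 7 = -75895175617547869505828.57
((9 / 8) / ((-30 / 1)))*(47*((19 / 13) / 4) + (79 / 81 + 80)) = -413401 / 112320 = -3.68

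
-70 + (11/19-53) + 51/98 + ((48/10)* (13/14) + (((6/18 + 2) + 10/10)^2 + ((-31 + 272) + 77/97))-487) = -2857175477/8127630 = -351.54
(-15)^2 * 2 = 450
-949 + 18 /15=-4739 /5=-947.80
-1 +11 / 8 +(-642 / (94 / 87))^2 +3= 6239398275 / 17672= 353066.90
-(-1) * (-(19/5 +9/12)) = -91/20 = -4.55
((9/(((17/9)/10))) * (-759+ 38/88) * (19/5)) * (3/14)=-154101609/5236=-29431.17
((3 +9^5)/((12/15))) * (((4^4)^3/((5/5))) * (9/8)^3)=1763283271680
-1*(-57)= 57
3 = 3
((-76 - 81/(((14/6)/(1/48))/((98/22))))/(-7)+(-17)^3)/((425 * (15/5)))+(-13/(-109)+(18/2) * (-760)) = -6843.73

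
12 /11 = 1.09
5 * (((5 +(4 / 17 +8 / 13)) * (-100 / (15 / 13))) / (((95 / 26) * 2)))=-112060 / 323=-346.93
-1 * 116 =-116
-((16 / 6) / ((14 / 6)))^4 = -1.71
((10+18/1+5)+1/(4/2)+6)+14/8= 165/4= 41.25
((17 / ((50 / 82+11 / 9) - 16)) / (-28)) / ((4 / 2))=0.02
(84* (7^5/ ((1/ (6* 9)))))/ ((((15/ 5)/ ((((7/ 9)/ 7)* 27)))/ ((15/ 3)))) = 381182760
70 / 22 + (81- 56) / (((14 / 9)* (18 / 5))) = 2355 / 308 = 7.65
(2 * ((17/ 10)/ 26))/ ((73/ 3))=51/ 9490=0.01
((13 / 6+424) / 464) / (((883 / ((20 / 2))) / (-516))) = -549755 / 102428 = -5.37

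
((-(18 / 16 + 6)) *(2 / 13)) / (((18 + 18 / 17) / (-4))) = 323 / 1404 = 0.23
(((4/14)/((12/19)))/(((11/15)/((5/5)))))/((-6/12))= -95/77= -1.23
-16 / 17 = -0.94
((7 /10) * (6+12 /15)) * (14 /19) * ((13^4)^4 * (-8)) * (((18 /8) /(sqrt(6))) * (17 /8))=-28268893807929029185203 * sqrt(6) /1900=-36444402853867923023.06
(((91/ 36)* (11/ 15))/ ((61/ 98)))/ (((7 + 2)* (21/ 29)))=203203/ 444690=0.46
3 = 3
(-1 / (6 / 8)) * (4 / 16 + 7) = -9.67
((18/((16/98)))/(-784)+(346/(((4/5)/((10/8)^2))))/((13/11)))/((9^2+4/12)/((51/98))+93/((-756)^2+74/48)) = 998204248319949/272895066669056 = 3.66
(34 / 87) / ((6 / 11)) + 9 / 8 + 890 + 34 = 1933157 / 2088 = 925.84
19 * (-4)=-76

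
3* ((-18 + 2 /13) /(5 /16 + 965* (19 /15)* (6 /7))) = -77952 /1525927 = -0.05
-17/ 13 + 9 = 100/ 13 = 7.69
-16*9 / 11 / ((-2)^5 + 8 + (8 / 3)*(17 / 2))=108 / 11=9.82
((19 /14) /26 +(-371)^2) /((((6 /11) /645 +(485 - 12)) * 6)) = 48.50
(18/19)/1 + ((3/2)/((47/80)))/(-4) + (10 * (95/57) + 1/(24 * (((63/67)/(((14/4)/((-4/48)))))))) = 485905/32148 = 15.11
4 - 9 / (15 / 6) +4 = 22 / 5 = 4.40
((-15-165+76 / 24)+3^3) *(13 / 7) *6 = -11687 / 7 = -1669.57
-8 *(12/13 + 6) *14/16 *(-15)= 9450/13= 726.92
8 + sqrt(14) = 11.74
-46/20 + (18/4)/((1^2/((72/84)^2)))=493/490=1.01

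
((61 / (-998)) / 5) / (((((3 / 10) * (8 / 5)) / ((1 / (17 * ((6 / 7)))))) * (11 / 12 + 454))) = -2135 / 555704364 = -0.00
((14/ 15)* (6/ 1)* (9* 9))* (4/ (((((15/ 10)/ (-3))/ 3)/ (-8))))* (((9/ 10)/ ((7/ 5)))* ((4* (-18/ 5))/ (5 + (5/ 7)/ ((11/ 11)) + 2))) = -2612736/ 25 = -104509.44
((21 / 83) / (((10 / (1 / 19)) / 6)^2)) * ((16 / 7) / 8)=54 / 749075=0.00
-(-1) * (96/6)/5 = 16/5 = 3.20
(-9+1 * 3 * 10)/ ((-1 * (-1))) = 21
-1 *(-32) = 32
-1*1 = -1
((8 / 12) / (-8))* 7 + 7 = 77 / 12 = 6.42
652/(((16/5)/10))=4075/2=2037.50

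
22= 22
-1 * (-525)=525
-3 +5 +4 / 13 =30 / 13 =2.31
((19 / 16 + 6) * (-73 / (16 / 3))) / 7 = -25185 / 1792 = -14.05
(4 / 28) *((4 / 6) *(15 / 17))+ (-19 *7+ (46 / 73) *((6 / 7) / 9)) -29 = -4218128 / 26061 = -161.86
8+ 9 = 17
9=9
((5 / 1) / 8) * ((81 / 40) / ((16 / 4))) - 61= -15535 / 256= -60.68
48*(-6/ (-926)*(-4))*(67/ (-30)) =6432/ 2315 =2.78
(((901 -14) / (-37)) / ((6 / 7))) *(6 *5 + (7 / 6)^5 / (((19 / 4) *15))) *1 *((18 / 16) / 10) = -103305385463 / 1093305600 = -94.49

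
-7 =-7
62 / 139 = 0.45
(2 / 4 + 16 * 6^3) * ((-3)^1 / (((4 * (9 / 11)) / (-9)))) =228129 / 8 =28516.12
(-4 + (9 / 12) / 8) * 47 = -5875 / 32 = -183.59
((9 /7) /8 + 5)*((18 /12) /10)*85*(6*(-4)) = -44217 /28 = -1579.18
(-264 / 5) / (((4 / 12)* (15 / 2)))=-528 / 25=-21.12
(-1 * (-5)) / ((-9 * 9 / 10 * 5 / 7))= -70 / 81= -0.86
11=11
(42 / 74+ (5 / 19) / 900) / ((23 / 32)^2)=18395392 / 16734915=1.10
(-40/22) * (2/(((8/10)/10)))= -500/11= -45.45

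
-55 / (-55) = 1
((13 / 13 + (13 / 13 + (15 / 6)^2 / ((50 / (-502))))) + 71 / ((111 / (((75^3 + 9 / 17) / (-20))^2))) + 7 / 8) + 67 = 608658403199421 / 2138600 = 284606005.42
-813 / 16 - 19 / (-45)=-50.39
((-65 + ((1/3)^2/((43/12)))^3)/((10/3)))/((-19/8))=558138884/67978485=8.21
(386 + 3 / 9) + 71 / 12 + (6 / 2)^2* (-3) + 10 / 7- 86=7859 / 28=280.68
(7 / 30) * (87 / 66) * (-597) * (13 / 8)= -525161 / 1760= -298.39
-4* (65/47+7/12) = -1109/141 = -7.87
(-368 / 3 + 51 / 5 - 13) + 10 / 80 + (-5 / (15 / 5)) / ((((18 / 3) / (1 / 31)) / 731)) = -1471913 / 11160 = -131.89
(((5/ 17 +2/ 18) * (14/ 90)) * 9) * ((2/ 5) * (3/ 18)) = 434/ 11475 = 0.04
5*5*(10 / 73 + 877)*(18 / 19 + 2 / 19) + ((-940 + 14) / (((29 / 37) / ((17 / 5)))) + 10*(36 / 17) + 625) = 67393772909 / 3418955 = 19711.80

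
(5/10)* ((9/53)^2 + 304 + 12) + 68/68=893343/5618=159.01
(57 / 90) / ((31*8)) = 19 / 7440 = 0.00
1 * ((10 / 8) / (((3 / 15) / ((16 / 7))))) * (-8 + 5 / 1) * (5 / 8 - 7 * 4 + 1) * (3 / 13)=47475 / 182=260.85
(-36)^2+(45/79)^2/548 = 4432410153/3420068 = 1296.00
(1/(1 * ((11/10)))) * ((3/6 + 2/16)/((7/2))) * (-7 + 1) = -75/77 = -0.97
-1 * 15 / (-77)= 15 / 77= 0.19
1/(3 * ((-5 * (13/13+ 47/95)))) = -19/426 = -0.04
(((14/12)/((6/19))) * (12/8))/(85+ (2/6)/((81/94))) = 0.06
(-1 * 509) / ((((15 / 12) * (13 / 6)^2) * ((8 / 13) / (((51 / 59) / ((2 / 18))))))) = -4205358 / 3835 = -1096.57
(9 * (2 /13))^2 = 1.92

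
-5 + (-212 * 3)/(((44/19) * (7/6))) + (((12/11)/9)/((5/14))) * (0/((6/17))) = -18511/77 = -240.40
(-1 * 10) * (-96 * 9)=8640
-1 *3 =-3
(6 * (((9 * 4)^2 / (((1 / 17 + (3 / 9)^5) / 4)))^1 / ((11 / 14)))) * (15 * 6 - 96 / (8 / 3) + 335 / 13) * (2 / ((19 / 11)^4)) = 11273406.76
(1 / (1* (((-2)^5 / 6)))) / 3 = -1 / 16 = -0.06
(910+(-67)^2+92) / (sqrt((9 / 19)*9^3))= 5491*sqrt(19) / 81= 295.49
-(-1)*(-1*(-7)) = 7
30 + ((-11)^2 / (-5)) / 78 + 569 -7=230759 / 390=591.69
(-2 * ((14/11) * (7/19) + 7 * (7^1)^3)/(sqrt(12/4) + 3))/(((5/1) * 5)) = -501907/5225 + 501907 * sqrt(3)/15675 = -40.60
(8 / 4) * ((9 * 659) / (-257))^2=70353522 / 66049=1065.17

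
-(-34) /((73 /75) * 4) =1275 /146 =8.73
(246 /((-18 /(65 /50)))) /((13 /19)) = -779 /30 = -25.97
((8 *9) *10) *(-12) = -8640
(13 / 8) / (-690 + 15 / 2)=-1 / 420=-0.00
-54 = -54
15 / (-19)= -15 / 19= -0.79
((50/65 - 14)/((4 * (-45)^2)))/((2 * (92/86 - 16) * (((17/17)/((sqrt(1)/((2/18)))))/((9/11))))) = 1849/4590300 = 0.00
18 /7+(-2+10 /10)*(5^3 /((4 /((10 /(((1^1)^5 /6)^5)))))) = -17009982 /7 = -2429997.43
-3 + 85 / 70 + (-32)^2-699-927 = -8453 / 14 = -603.79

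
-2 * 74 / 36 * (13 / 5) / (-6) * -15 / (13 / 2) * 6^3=-888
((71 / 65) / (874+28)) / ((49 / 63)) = 639 / 410410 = 0.00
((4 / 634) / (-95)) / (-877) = 2 / 26410855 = 0.00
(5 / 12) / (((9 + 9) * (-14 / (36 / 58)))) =-5 / 4872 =-0.00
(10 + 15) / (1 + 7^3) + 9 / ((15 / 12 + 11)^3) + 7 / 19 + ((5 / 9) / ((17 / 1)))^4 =187928909018959643 / 421372323424619784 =0.45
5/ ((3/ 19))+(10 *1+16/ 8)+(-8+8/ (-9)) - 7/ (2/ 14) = -128/ 9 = -14.22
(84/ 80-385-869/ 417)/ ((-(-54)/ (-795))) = 170634719/ 30024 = 5683.28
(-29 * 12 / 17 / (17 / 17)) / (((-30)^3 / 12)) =58 / 6375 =0.01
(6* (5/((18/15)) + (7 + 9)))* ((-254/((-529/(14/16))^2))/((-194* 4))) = 752983/6949011712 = 0.00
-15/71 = -0.21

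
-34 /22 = -17 /11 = -1.55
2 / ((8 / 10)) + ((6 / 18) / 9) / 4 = 271 / 108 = 2.51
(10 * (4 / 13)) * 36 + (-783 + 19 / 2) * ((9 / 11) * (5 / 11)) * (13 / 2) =-11067975 / 6292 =-1759.06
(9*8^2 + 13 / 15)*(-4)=-34612 / 15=-2307.47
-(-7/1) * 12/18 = 14/3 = 4.67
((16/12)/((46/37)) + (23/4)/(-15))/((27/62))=1.58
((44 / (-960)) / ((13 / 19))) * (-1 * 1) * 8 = 209 / 390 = 0.54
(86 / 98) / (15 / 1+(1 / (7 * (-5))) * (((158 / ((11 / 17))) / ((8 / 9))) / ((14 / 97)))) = -18920 / 849039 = -0.02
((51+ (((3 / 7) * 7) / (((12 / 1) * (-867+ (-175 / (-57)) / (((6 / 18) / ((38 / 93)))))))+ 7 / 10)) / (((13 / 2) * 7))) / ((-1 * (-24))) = 83010089 / 1753337040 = 0.05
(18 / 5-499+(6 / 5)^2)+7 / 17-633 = -478783 / 425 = -1126.55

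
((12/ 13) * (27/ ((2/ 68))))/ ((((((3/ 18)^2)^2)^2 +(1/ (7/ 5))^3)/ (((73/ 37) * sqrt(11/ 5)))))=463287849744384 * sqrt(55)/ 504935384915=6804.50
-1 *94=-94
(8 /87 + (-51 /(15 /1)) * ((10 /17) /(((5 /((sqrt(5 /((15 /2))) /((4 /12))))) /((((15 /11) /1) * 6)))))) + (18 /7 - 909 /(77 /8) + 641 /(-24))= -2116643 /17864 - 36 * sqrt(6) /11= -126.50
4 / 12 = 1 / 3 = 0.33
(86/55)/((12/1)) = 43/330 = 0.13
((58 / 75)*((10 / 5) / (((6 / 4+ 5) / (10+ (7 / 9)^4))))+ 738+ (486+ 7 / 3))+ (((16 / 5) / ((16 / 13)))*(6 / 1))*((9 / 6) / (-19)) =149201753098 / 121542525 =1227.57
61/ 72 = 0.85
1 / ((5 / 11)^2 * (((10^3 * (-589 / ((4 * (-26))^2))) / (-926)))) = 151486192 / 1840625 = 82.30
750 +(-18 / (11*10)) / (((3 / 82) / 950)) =-3499.09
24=24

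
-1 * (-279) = 279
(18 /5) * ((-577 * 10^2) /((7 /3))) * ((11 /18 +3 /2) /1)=-187937.14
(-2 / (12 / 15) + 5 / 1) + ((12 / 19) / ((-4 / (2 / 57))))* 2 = 1797 / 722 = 2.49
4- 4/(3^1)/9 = 104/27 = 3.85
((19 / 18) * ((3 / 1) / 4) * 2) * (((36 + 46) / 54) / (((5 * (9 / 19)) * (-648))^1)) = -0.00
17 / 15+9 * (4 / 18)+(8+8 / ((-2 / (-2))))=287 / 15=19.13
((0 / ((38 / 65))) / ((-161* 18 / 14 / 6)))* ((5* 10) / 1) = 0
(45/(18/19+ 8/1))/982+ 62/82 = 1042039/1368908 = 0.76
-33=-33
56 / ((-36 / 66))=-308 / 3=-102.67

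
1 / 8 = 0.12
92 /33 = 2.79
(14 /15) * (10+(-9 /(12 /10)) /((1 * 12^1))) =35 /4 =8.75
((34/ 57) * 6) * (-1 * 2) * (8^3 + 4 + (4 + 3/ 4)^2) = -146489/ 38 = -3854.97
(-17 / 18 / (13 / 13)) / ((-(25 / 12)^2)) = 136 / 625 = 0.22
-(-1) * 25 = 25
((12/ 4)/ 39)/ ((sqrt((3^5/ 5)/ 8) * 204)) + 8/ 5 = sqrt(30)/ 35802 + 8/ 5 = 1.60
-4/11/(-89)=4/979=0.00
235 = 235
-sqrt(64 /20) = -4 * sqrt(5) /5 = -1.79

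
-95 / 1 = -95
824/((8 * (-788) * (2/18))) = -1.18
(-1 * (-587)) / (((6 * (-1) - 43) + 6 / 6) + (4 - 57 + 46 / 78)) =-22893 / 3916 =-5.85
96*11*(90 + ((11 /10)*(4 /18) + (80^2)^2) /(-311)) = -138984574.98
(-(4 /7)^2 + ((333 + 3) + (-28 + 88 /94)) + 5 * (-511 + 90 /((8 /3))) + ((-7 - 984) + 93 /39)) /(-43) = 367202523 /5149508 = 71.31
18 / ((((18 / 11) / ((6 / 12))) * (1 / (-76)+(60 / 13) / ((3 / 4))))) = 5434 / 6067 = 0.90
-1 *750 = -750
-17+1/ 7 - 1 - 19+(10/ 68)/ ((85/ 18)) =-74499/ 2023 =-36.83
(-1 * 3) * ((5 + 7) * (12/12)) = -36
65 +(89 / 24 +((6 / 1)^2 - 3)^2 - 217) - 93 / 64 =180337 / 192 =939.26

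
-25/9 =-2.78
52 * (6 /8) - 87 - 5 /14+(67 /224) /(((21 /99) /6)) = -31279 /784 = -39.90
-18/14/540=-1/420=-0.00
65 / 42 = 1.55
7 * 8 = 56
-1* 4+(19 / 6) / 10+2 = -101 / 60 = -1.68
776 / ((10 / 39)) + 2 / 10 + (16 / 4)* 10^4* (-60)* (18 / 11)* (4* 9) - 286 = -7775849267 / 55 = -141379077.58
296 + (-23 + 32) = 305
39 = 39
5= 5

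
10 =10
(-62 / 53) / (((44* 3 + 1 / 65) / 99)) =-398970 / 454793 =-0.88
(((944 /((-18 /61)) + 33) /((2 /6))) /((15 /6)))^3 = -1480764376792 /27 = -54843125066.37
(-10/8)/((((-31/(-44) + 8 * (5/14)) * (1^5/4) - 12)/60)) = 92400/13687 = 6.75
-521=-521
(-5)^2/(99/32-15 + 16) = 800/131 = 6.11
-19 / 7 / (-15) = 19 / 105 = 0.18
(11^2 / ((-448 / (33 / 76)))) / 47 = -0.00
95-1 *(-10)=105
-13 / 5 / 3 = -13 / 15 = -0.87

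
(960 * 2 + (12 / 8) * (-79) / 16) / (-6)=-20401 / 64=-318.77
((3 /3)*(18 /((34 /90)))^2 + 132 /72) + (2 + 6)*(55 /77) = 27647813 /12138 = 2277.79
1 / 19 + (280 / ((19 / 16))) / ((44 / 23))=25771 / 209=123.31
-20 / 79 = -0.25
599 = 599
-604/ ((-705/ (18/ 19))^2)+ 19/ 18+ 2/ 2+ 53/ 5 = 4541080663/ 358852050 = 12.65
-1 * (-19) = 19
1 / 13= 0.08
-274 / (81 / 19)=-5206 / 81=-64.27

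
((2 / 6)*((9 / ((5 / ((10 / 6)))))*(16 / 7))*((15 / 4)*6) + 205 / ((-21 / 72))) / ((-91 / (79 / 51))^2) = -9486320 / 50257389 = -0.19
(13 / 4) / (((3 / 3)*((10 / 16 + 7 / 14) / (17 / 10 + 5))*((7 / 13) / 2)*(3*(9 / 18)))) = 45292 / 945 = 47.93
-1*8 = -8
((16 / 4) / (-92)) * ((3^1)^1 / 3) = -1 / 23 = -0.04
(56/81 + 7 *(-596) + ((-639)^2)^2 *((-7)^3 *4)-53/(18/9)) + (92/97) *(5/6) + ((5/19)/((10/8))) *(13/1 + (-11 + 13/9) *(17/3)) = -68296412858472135995/298566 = -228748125568457.68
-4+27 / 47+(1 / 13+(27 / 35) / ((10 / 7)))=-85803 / 30550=-2.81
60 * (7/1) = 420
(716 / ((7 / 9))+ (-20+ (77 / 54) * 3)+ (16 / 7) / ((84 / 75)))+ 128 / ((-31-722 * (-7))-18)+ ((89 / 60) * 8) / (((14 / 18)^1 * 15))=2862848119 / 3153150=907.93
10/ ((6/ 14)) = 70/ 3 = 23.33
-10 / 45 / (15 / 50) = -20 / 27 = -0.74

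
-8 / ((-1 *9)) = 8 / 9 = 0.89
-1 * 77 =-77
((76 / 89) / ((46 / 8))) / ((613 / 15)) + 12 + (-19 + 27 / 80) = -668449463 / 100384880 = -6.66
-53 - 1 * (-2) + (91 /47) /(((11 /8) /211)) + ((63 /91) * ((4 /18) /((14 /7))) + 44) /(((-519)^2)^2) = 40005398661518978 /162548165355147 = 246.11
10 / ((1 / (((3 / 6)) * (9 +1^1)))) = 50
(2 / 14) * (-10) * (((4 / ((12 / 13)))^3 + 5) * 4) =-93280 / 189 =-493.54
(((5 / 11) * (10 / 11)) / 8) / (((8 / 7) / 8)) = 175 / 484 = 0.36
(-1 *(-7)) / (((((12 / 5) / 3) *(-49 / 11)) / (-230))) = 6325 / 14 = 451.79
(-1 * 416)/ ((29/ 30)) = -12480/ 29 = -430.34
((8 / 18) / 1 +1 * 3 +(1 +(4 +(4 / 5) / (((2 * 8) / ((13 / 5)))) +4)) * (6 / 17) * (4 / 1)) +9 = 96902 / 3825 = 25.33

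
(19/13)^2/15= 361/2535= 0.14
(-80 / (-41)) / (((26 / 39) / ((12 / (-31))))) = -1440 / 1271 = -1.13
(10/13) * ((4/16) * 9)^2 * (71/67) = 28755/6968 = 4.13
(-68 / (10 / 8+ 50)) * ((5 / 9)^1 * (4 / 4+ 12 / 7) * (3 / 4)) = -1.50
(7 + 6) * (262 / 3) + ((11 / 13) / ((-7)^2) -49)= 2076016 / 1911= 1086.35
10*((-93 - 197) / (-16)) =725 / 4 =181.25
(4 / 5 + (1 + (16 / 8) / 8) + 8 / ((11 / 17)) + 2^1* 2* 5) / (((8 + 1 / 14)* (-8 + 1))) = -0.61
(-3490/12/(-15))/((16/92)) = 111.49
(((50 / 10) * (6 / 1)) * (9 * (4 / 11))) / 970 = 0.10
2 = 2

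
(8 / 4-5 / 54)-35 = -1787 / 54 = -33.09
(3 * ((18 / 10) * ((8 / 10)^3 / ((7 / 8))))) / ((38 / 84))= 82944 / 11875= 6.98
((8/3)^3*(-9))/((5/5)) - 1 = -515/3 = -171.67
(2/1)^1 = 2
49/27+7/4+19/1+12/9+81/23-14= 33335/2484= 13.42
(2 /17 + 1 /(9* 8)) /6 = 161 /7344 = 0.02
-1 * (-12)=12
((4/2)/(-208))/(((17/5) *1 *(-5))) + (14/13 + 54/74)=118221/65416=1.81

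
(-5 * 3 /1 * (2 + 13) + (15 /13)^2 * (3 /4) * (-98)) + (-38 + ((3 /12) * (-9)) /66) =-5367143 /14872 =-360.89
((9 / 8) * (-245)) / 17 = -2205 / 136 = -16.21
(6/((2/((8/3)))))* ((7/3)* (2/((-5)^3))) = -112/375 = -0.30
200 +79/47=9479/47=201.68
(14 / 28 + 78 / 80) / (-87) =-59 / 3480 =-0.02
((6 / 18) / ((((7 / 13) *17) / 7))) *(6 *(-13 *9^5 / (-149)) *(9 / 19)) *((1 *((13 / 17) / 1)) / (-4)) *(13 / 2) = -15178486401 / 3272636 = -4638.00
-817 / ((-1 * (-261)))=-817 / 261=-3.13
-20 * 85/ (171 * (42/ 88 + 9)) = -74800/ 71307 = -1.05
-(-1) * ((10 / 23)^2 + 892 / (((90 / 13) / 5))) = 3068042 / 4761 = 644.41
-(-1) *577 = 577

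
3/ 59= 0.05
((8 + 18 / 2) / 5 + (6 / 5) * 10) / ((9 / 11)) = 847 / 45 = 18.82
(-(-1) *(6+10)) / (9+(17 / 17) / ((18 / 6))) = 1.71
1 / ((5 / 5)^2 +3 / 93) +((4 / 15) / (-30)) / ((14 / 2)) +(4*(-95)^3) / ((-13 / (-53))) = -13981806.72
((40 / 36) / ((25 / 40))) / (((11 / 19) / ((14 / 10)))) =2128 / 495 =4.30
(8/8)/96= 1/96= 0.01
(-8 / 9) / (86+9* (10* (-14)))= 4 / 5283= 0.00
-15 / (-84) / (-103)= -5 / 2884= -0.00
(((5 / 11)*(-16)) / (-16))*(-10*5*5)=-1250 / 11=-113.64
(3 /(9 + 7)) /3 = 1 /16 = 0.06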